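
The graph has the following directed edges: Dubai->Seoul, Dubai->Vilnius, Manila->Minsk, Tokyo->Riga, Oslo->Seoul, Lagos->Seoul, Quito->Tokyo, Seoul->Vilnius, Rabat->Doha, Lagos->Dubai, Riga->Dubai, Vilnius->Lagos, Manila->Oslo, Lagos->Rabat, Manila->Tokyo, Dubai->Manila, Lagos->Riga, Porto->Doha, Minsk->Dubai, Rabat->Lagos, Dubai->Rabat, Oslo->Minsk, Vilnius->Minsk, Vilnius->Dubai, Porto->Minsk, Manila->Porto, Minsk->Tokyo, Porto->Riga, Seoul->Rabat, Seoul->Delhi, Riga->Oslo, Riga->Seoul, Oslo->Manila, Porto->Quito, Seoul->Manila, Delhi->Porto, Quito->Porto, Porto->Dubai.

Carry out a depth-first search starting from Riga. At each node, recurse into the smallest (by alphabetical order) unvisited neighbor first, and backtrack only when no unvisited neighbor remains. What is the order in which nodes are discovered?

Riga, Dubai, Manila, Minsk, Tokyo, Oslo, Seoul, Delhi, Porto, Doha, Quito, Rabat, Lagos, Vilnius

Visit Riga
Riga → Dubai
Dubai → Manila
Manila → Minsk
Minsk → Tokyo
Manila → Oslo
Oslo → Seoul
Seoul → Delhi
Delhi → Porto
Porto → Doha
Porto → Quito
Seoul → Rabat
Rabat → Lagos
Seoul → Vilnius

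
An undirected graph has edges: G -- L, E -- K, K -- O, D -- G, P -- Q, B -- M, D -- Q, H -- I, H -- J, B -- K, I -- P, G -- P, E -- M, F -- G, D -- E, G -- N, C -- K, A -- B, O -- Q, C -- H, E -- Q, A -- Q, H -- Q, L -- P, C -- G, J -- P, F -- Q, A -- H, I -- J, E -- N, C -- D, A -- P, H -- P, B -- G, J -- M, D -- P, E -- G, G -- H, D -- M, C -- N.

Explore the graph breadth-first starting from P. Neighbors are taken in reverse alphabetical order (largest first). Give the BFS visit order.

Visit P; enqueue Q, L, J, I, H, G, D, A → queue [Q, L, J, I, H, G, D, A]
Visit Q; enqueue O, F, E → queue [L, J, I, H, G, D, A, O, F, E]
Visit L → queue [J, I, H, G, D, A, O, F, E]
Visit J; enqueue M → queue [I, H, G, D, A, O, F, E, M]
Visit I → queue [H, G, D, A, O, F, E, M]
Visit H; enqueue C → queue [G, D, A, O, F, E, M, C]
Visit G; enqueue N, B → queue [D, A, O, F, E, M, C, N, B]
Visit D → queue [A, O, F, E, M, C, N, B]
Visit A → queue [O, F, E, M, C, N, B]
Visit O; enqueue K → queue [F, E, M, C, N, B, K]
Visit F → queue [E, M, C, N, B, K]
Visit E → queue [M, C, N, B, K]
Visit M → queue [C, N, B, K]
Visit C → queue [N, B, K]
Visit N → queue [B, K]
Visit B → queue [K]
Visit K → queue []

P, Q, L, J, I, H, G, D, A, O, F, E, M, C, N, B, K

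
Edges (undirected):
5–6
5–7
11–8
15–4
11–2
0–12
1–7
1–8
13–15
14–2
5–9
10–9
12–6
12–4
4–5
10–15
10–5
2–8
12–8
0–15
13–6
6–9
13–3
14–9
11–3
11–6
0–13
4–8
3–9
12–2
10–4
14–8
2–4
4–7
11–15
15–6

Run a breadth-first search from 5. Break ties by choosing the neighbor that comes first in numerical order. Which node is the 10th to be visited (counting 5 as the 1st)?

15

Visit 5; enqueue 4, 6, 7, 9, 10 → queue [4, 6, 7, 9, 10]
Visit 4; enqueue 2, 8, 12, 15 → queue [6, 7, 9, 10, 2, 8, 12, 15]
Visit 6; enqueue 11, 13 → queue [7, 9, 10, 2, 8, 12, 15, 11, 13]
Visit 7; enqueue 1 → queue [9, 10, 2, 8, 12, 15, 11, 13, 1]
Visit 9; enqueue 3, 14 → queue [10, 2, 8, 12, 15, 11, 13, 1, 3, 14]
Visit 10 → queue [2, 8, 12, 15, 11, 13, 1, 3, 14]
Visit 2 → queue [8, 12, 15, 11, 13, 1, 3, 14]
Visit 8 → queue [12, 15, 11, 13, 1, 3, 14]
Visit 12; enqueue 0 → queue [15, 11, 13, 1, 3, 14, 0]
Visit 15 → queue [11, 13, 1, 3, 14, 0]
Visit 11 → queue [13, 1, 3, 14, 0]
Visit 13 → queue [1, 3, 14, 0]
Visit 1 → queue [3, 14, 0]
Visit 3 → queue [14, 0]
Visit 14 → queue [0]
Visit 0 → queue []

Visit order: 5, 4, 6, 7, 9, 10, 2, 8, 12, 15, 11, 13, 1, 3, 14, 0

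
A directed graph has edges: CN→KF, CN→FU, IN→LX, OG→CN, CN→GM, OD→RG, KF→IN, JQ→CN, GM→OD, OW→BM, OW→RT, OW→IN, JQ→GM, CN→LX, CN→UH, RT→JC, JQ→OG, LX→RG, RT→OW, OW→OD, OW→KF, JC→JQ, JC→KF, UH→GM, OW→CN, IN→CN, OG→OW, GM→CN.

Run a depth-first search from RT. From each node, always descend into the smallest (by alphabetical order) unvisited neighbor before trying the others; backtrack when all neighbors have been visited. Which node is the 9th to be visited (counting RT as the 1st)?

KF

Visit RT
RT → JC
JC → JQ
JQ → CN
CN → FU
CN → GM
GM → OD
OD → RG
CN → KF
KF → IN
IN → LX
CN → UH
JQ → OG
OG → OW
OW → BM

Visit order: RT, JC, JQ, CN, FU, GM, OD, RG, KF, IN, LX, UH, OG, OW, BM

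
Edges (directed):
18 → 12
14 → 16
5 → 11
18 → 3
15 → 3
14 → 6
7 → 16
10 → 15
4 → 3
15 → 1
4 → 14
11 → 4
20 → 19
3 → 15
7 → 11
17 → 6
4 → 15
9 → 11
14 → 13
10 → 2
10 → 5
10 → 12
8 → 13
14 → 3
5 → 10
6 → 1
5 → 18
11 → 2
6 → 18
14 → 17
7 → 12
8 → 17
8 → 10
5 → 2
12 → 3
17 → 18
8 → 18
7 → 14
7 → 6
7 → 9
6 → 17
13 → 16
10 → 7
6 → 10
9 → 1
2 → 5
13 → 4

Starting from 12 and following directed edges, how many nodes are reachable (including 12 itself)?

4

BFS from 12 visits: 12, 3, 15, 1
Reachable nodes: 4 of 20 total.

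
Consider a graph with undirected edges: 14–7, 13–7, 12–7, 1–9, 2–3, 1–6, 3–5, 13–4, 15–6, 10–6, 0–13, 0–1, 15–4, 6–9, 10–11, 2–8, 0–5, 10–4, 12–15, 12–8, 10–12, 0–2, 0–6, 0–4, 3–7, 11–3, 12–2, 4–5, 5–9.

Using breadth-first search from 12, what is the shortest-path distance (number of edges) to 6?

2

Level 0: 12
Level 1: 2, 7, 8, 10, 15
Level 2: 0, 3, 4, 6, 11, 13, 14
Level 3: 1, 5, 9
6 first appears at level 2.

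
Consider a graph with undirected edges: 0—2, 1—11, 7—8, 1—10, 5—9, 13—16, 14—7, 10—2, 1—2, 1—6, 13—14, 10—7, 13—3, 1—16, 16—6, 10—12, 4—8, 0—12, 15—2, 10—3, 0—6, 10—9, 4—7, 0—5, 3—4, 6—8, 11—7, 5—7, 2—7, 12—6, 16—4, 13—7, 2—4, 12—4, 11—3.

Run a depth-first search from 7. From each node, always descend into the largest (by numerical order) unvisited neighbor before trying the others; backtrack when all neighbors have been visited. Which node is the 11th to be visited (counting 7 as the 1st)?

2

Visit 7
7 → 14
14 → 13
13 → 16
16 → 6
6 → 12
12 → 10
10 → 9
9 → 5
5 → 0
0 → 2
2 → 15
2 → 4
4 → 8
4 → 3
3 → 11
11 → 1

Visit order: 7, 14, 13, 16, 6, 12, 10, 9, 5, 0, 2, 15, 4, 8, 3, 11, 1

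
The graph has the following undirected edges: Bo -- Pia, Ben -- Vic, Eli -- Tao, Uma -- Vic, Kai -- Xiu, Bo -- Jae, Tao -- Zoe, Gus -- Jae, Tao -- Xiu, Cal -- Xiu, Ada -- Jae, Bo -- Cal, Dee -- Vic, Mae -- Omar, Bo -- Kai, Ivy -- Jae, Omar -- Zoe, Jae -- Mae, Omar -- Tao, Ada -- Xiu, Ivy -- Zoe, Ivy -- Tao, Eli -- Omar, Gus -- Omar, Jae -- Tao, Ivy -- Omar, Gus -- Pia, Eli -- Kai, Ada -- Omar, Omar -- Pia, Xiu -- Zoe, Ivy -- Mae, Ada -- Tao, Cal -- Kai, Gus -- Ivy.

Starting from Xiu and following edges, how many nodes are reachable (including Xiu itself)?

BFS from Xiu visits: Xiu, Zoe, Tao, Kai, Cal, Ada, Omar, Ivy, Jae, Eli, Bo, Pia, Mae, Gus
Reachable nodes: 14 of 18 total.

14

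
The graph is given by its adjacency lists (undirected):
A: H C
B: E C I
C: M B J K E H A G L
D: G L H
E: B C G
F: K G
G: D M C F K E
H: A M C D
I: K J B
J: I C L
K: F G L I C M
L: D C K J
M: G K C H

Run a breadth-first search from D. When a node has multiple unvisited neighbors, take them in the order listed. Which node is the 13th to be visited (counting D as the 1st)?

I

Visit D; enqueue G, L, H → queue [G, L, H]
Visit G; enqueue M, C, F, K, E → queue [L, H, M, C, F, K, E]
Visit L; enqueue J → queue [H, M, C, F, K, E, J]
Visit H; enqueue A → queue [M, C, F, K, E, J, A]
Visit M → queue [C, F, K, E, J, A]
Visit C; enqueue B → queue [F, K, E, J, A, B]
Visit F → queue [K, E, J, A, B]
Visit K; enqueue I → queue [E, J, A, B, I]
Visit E → queue [J, A, B, I]
Visit J → queue [A, B, I]
Visit A → queue [B, I]
Visit B → queue [I]
Visit I → queue []

Visit order: D, G, L, H, M, C, F, K, E, J, A, B, I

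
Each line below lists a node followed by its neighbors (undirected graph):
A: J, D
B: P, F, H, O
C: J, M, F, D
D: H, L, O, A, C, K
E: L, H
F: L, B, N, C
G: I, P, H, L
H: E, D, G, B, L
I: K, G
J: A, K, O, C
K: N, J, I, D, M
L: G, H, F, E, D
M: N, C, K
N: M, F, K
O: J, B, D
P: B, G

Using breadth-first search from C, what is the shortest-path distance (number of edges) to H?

Level 0: C
Level 1: D, F, J, M
Level 2: A, B, H, K, L, N, O
Level 3: E, G, I, P
H first appears at level 2.

2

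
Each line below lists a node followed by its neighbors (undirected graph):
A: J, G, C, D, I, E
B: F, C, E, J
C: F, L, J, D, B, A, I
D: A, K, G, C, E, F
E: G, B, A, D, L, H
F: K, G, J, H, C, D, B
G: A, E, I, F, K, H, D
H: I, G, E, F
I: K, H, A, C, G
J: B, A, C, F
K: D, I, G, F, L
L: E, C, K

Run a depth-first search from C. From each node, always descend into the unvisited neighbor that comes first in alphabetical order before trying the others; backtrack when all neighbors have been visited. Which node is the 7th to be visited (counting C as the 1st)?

Visit C
C → A
A → D
D → E
E → B
B → F
F → G
G → H
H → I
I → K
K → L
F → J

Visit order: C, A, D, E, B, F, G, H, I, K, L, J

G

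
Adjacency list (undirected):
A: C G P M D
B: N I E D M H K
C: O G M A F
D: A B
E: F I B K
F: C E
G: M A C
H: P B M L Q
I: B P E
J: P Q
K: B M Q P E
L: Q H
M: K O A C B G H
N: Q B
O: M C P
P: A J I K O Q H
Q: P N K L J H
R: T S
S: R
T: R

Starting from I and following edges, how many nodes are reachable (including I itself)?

17

BFS from I visits: I, B, E, P, D, H, K, M, N, F, A, J, O, Q, L, C, G
Reachable nodes: 17 of 20 total.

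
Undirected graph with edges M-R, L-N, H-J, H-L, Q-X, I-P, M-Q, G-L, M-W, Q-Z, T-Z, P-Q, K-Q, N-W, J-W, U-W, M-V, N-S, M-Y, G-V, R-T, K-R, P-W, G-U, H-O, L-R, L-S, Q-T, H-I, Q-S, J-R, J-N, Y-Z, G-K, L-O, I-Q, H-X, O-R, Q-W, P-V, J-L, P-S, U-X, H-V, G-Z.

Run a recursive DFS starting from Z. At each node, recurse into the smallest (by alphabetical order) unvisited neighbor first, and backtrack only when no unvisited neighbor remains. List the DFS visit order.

Visit Z
Z → G
G → K
K → Q
Q → I
I → H
H → J
J → L
L → N
N → S
S → P
P → V
V → M
M → R
R → O
R → T
M → W
W → U
U → X
M → Y

Z, G, K, Q, I, H, J, L, N, S, P, V, M, R, O, T, W, U, X, Y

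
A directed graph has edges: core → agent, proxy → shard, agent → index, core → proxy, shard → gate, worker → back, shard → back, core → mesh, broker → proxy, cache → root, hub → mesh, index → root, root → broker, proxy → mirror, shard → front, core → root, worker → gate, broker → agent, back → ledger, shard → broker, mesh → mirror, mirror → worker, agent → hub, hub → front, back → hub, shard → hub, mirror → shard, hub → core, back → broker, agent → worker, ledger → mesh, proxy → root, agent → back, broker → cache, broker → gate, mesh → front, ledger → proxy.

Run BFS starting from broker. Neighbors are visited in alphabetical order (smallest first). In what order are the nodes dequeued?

Visit broker; enqueue agent, cache, gate, proxy → queue [agent, cache, gate, proxy]
Visit agent; enqueue back, hub, index, worker → queue [cache, gate, proxy, back, hub, index, worker]
Visit cache; enqueue root → queue [gate, proxy, back, hub, index, worker, root]
Visit gate → queue [proxy, back, hub, index, worker, root]
Visit proxy; enqueue mirror, shard → queue [back, hub, index, worker, root, mirror, shard]
Visit back; enqueue ledger → queue [hub, index, worker, root, mirror, shard, ledger]
Visit hub; enqueue core, front, mesh → queue [index, worker, root, mirror, shard, ledger, core, front, mesh]
Visit index → queue [worker, root, mirror, shard, ledger, core, front, mesh]
Visit worker → queue [root, mirror, shard, ledger, core, front, mesh]
Visit root → queue [mirror, shard, ledger, core, front, mesh]
Visit mirror → queue [shard, ledger, core, front, mesh]
Visit shard → queue [ledger, core, front, mesh]
Visit ledger → queue [core, front, mesh]
Visit core → queue [front, mesh]
Visit front → queue [mesh]
Visit mesh → queue []

broker, agent, cache, gate, proxy, back, hub, index, worker, root, mirror, shard, ledger, core, front, mesh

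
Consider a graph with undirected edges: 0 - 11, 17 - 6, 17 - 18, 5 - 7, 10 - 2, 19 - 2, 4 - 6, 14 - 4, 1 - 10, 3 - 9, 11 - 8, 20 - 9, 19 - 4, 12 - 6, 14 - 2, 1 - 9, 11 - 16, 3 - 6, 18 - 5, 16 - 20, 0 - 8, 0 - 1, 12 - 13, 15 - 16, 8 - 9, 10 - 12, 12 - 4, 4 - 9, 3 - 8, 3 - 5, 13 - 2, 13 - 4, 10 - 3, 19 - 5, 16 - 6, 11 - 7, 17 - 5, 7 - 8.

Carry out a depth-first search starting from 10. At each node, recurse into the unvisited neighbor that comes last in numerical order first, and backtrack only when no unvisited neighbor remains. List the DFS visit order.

10 -> 12 -> 13 -> 4 -> 19 -> 5 -> 18 -> 17 -> 6 -> 16 -> 20 -> 9 -> 8 -> 11 -> 7 -> 0 -> 1 -> 3 -> 15 -> 2 -> 14

Visit 10
10 → 12
12 → 13
13 → 4
4 → 19
19 → 5
5 → 18
18 → 17
17 → 6
6 → 16
16 → 20
20 → 9
9 → 8
8 → 11
11 → 7
11 → 0
0 → 1
8 → 3
16 → 15
19 → 2
2 → 14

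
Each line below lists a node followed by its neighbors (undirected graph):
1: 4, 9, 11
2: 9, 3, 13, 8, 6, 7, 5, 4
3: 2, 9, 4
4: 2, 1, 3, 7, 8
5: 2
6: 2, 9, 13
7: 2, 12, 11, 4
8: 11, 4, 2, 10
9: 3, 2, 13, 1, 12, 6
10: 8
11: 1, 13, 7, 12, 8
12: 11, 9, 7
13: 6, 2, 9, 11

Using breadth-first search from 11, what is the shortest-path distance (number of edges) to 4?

Level 0: 11
Level 1: 1, 7, 8, 12, 13
Level 2: 2, 4, 6, 9, 10
Level 3: 3, 5
4 first appears at level 2.

2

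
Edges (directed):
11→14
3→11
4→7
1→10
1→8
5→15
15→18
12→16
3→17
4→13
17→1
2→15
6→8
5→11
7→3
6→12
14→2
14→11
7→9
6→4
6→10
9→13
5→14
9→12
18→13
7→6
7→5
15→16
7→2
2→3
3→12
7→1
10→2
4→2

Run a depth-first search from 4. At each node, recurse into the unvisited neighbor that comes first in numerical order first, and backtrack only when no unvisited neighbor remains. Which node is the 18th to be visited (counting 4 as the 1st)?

Visit 4
4 → 2
2 → 3
3 → 11
11 → 14
3 → 12
12 → 16
3 → 17
17 → 1
1 → 8
1 → 10
2 → 15
15 → 18
18 → 13
4 → 7
7 → 5
7 → 6
7 → 9

Visit order: 4, 2, 3, 11, 14, 12, 16, 17, 1, 8, 10, 15, 18, 13, 7, 5, 6, 9

9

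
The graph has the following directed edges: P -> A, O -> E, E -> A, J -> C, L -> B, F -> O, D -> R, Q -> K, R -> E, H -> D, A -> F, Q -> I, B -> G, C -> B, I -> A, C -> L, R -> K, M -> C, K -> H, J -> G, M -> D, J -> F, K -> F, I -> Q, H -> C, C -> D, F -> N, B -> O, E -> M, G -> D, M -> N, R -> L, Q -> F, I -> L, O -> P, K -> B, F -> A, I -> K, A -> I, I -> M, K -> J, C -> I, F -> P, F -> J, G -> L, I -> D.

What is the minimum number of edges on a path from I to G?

3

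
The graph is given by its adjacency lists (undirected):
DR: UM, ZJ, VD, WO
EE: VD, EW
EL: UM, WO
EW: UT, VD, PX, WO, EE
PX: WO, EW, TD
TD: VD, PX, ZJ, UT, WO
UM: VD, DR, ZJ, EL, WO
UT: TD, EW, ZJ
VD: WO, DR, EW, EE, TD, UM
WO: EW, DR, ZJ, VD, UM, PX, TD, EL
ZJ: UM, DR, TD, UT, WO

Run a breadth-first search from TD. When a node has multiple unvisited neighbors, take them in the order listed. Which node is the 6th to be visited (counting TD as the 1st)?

WO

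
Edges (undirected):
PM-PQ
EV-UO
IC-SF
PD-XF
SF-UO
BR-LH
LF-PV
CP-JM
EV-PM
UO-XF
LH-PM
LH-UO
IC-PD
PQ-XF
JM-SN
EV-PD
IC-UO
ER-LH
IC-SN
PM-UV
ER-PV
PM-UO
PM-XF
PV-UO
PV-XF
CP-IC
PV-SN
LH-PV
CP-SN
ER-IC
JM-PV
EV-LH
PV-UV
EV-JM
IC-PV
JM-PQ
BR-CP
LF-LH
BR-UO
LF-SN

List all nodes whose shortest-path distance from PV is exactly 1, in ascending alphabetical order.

Level 0: PV
Level 1: ER, IC, JM, LF, LH, SN, UO, UV, XF
Level 2: BR, CP, EV, PD, PM, PQ, SF

ER, IC, JM, LF, LH, SN, UO, UV, XF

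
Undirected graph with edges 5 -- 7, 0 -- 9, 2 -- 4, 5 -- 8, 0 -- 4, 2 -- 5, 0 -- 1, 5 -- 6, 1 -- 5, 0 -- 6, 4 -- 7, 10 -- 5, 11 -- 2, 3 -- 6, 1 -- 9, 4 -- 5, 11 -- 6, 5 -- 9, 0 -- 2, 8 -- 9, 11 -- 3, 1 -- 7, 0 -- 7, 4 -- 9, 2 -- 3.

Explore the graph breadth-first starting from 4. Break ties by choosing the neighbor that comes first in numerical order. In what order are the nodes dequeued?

4, 0, 2, 5, 7, 9, 1, 6, 3, 11, 8, 10

Visit 4; enqueue 0, 2, 5, 7, 9 → queue [0, 2, 5, 7, 9]
Visit 0; enqueue 1, 6 → queue [2, 5, 7, 9, 1, 6]
Visit 2; enqueue 3, 11 → queue [5, 7, 9, 1, 6, 3, 11]
Visit 5; enqueue 8, 10 → queue [7, 9, 1, 6, 3, 11, 8, 10]
Visit 7 → queue [9, 1, 6, 3, 11, 8, 10]
Visit 9 → queue [1, 6, 3, 11, 8, 10]
Visit 1 → queue [6, 3, 11, 8, 10]
Visit 6 → queue [3, 11, 8, 10]
Visit 3 → queue [11, 8, 10]
Visit 11 → queue [8, 10]
Visit 8 → queue [10]
Visit 10 → queue []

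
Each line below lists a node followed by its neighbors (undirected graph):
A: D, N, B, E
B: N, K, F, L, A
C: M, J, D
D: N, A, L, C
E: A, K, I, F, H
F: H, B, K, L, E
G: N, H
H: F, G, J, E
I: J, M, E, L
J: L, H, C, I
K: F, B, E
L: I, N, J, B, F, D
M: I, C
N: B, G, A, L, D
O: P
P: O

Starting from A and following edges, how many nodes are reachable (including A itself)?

14

BFS from A visits: A, D, N, B, E, L, C, G, K, F, I, H, J, M
Reachable nodes: 14 of 16 total.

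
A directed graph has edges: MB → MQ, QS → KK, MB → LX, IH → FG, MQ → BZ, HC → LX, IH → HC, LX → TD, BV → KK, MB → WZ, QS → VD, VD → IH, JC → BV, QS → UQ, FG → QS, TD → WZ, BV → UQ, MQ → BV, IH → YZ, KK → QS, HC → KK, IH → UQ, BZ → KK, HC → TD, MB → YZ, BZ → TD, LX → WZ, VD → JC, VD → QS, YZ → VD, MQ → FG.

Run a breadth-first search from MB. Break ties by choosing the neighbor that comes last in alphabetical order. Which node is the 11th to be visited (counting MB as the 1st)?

QS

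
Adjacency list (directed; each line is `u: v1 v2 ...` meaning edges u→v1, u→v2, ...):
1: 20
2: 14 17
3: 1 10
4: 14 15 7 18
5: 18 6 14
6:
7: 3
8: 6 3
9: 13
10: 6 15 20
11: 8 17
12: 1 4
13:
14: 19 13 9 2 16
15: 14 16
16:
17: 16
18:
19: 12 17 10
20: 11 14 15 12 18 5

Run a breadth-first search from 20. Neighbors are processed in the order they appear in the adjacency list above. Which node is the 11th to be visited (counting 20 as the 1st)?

Visit 20; enqueue 11, 14, 15, 12, 18, 5 → queue [11, 14, 15, 12, 18, 5]
Visit 11; enqueue 8, 17 → queue [14, 15, 12, 18, 5, 8, 17]
Visit 14; enqueue 19, 13, 9, 2, 16 → queue [15, 12, 18, 5, 8, 17, 19, 13, 9, 2, 16]
Visit 15 → queue [12, 18, 5, 8, 17, 19, 13, 9, 2, 16]
Visit 12; enqueue 1, 4 → queue [18, 5, 8, 17, 19, 13, 9, 2, 16, 1, 4]
Visit 18 → queue [5, 8, 17, 19, 13, 9, 2, 16, 1, 4]
Visit 5; enqueue 6 → queue [8, 17, 19, 13, 9, 2, 16, 1, 4, 6]
Visit 8; enqueue 3 → queue [17, 19, 13, 9, 2, 16, 1, 4, 6, 3]
Visit 17 → queue [19, 13, 9, 2, 16, 1, 4, 6, 3]
Visit 19; enqueue 10 → queue [13, 9, 2, 16, 1, 4, 6, 3, 10]
Visit 13 → queue [9, 2, 16, 1, 4, 6, 3, 10]
Visit 9 → queue [2, 16, 1, 4, 6, 3, 10]
Visit 2 → queue [16, 1, 4, 6, 3, 10]
Visit 16 → queue [1, 4, 6, 3, 10]
Visit 1 → queue [4, 6, 3, 10]
Visit 4; enqueue 7 → queue [6, 3, 10, 7]
Visit 6 → queue [3, 10, 7]
Visit 3 → queue [10, 7]
Visit 10 → queue [7]
Visit 7 → queue []

Visit order: 20, 11, 14, 15, 12, 18, 5, 8, 17, 19, 13, 9, 2, 16, 1, 4, 6, 3, 10, 7

13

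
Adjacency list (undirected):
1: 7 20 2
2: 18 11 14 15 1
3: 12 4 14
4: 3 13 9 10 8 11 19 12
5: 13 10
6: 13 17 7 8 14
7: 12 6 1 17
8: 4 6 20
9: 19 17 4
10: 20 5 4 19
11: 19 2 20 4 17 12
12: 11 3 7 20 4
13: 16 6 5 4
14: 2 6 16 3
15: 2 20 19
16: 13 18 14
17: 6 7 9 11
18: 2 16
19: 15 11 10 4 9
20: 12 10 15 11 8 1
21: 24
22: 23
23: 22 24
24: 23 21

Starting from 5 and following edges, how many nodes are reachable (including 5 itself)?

20

BFS from 5 visits: 5, 13, 10, 16, 6, 4, 20, 19, 18, 14, 17, 7, 8, 3, 9, 11, 12, 15, 1, 2
Reachable nodes: 20 of 24 total.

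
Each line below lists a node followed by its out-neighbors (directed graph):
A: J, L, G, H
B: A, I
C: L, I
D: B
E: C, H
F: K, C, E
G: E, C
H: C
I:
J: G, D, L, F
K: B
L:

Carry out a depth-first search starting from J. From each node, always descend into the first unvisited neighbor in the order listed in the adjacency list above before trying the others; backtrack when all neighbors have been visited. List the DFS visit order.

Visit J
J → G
G → E
E → C
C → L
C → I
E → H
J → D
D → B
B → A
J → F
F → K

J, G, E, C, L, I, H, D, B, A, F, K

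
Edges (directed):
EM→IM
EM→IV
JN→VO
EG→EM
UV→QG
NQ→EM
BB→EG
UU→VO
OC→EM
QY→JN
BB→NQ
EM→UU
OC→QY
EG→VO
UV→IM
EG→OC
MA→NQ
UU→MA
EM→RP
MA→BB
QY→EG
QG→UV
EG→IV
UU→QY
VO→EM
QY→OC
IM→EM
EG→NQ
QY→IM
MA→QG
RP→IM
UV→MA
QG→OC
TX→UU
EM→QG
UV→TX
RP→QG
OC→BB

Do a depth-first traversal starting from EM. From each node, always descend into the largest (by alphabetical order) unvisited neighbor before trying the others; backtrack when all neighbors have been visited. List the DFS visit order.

Visit EM
EM → UU
UU → VO
UU → QY
QY → OC
OC → BB
BB → NQ
BB → EG
EG → IV
QY → JN
QY → IM
UU → MA
MA → QG
QG → UV
UV → TX
EM → RP

EM, UU, VO, QY, OC, BB, NQ, EG, IV, JN, IM, MA, QG, UV, TX, RP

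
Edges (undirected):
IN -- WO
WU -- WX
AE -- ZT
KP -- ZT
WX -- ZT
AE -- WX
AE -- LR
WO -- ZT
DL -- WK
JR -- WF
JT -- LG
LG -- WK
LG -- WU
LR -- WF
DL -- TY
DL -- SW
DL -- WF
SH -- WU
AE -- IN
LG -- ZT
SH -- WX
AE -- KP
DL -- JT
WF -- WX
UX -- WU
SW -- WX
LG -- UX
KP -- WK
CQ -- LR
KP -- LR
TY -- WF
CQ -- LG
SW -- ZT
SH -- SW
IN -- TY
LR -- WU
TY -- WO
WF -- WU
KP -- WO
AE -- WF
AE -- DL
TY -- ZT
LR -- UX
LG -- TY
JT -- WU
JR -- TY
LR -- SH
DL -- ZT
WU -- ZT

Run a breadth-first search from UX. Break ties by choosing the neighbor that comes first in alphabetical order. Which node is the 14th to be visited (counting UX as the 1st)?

WX

Visit UX; enqueue LG, LR, WU → queue [LG, LR, WU]
Visit LG; enqueue CQ, JT, TY, WK, ZT → queue [LR, WU, CQ, JT, TY, WK, ZT]
Visit LR; enqueue AE, KP, SH, WF → queue [WU, CQ, JT, TY, WK, ZT, AE, KP, SH, WF]
Visit WU; enqueue WX → queue [CQ, JT, TY, WK, ZT, AE, KP, SH, WF, WX]
Visit CQ → queue [JT, TY, WK, ZT, AE, KP, SH, WF, WX]
Visit JT; enqueue DL → queue [TY, WK, ZT, AE, KP, SH, WF, WX, DL]
Visit TY; enqueue IN, JR, WO → queue [WK, ZT, AE, KP, SH, WF, WX, DL, IN, JR, WO]
Visit WK → queue [ZT, AE, KP, SH, WF, WX, DL, IN, JR, WO]
Visit ZT; enqueue SW → queue [AE, KP, SH, WF, WX, DL, IN, JR, WO, SW]
Visit AE → queue [KP, SH, WF, WX, DL, IN, JR, WO, SW]
Visit KP → queue [SH, WF, WX, DL, IN, JR, WO, SW]
Visit SH → queue [WF, WX, DL, IN, JR, WO, SW]
Visit WF → queue [WX, DL, IN, JR, WO, SW]
Visit WX → queue [DL, IN, JR, WO, SW]
Visit DL → queue [IN, JR, WO, SW]
Visit IN → queue [JR, WO, SW]
Visit JR → queue [WO, SW]
Visit WO → queue [SW]
Visit SW → queue []

Visit order: UX, LG, LR, WU, CQ, JT, TY, WK, ZT, AE, KP, SH, WF, WX, DL, IN, JR, WO, SW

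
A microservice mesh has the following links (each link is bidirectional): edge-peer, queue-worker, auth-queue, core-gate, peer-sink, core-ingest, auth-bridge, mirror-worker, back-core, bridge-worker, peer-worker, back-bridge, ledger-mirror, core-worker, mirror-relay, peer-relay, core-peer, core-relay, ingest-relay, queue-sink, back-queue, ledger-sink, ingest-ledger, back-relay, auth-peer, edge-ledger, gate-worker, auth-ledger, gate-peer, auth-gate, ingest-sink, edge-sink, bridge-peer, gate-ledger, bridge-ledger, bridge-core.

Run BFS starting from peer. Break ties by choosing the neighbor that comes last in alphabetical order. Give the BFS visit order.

peer worker sink relay gate edge core bridge auth queue mirror ledger ingest back

Visit peer; enqueue worker, sink, relay, gate, edge, core, bridge, auth → queue [worker, sink, relay, gate, edge, core, bridge, auth]
Visit worker; enqueue queue, mirror → queue [sink, relay, gate, edge, core, bridge, auth, queue, mirror]
Visit sink; enqueue ledger, ingest → queue [relay, gate, edge, core, bridge, auth, queue, mirror, ledger, ingest]
Visit relay; enqueue back → queue [gate, edge, core, bridge, auth, queue, mirror, ledger, ingest, back]
Visit gate → queue [edge, core, bridge, auth, queue, mirror, ledger, ingest, back]
Visit edge → queue [core, bridge, auth, queue, mirror, ledger, ingest, back]
Visit core → queue [bridge, auth, queue, mirror, ledger, ingest, back]
Visit bridge → queue [auth, queue, mirror, ledger, ingest, back]
Visit auth → queue [queue, mirror, ledger, ingest, back]
Visit queue → queue [mirror, ledger, ingest, back]
Visit mirror → queue [ledger, ingest, back]
Visit ledger → queue [ingest, back]
Visit ingest → queue [back]
Visit back → queue []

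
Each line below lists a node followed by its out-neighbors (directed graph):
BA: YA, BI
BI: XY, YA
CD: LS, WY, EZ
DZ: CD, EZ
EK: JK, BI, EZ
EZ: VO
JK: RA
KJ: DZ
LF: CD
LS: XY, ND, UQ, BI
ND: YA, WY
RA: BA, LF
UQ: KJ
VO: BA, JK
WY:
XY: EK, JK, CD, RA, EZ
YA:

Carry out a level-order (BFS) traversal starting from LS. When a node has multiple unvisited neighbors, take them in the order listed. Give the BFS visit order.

LS → XY → ND → UQ → BI → EK → JK → CD → RA → EZ → YA → WY → KJ → BA → LF → VO → DZ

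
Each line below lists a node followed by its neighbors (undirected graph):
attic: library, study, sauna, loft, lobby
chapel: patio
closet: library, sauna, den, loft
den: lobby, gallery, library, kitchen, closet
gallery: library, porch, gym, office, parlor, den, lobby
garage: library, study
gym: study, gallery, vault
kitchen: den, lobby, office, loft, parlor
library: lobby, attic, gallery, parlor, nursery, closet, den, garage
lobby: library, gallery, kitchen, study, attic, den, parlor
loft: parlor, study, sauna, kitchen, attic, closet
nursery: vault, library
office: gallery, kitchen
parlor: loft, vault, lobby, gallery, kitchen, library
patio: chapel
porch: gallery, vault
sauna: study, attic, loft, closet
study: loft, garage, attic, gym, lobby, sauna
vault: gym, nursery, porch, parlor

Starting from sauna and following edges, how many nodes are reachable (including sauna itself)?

17

BFS from sauna visits: sauna, study, attic, loft, closet, garage, gym, lobby, library, parlor, kitchen, den, gallery, vault, nursery, office, porch
Reachable nodes: 17 of 19 total.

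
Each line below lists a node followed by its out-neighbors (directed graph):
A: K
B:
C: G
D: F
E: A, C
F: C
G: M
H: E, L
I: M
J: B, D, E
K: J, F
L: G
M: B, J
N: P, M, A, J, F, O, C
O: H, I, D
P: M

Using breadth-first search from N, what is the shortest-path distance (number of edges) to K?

2

Level 0: N
Level 1: A, C, F, J, M, O, P
Level 2: B, D, E, G, H, I, K
Level 3: L
K first appears at level 2.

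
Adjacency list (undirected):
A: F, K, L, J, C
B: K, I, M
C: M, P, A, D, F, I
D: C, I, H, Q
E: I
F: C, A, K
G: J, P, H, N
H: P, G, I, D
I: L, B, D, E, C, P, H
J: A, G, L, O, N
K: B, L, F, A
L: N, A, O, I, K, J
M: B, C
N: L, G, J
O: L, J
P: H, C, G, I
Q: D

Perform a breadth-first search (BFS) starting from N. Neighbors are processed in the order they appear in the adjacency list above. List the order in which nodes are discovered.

N, L, G, J, A, O, I, K, P, H, F, C, B, D, E, M, Q

Visit N; enqueue L, G, J → queue [L, G, J]
Visit L; enqueue A, O, I, K → queue [G, J, A, O, I, K]
Visit G; enqueue P, H → queue [J, A, O, I, K, P, H]
Visit J → queue [A, O, I, K, P, H]
Visit A; enqueue F, C → queue [O, I, K, P, H, F, C]
Visit O → queue [I, K, P, H, F, C]
Visit I; enqueue B, D, E → queue [K, P, H, F, C, B, D, E]
Visit K → queue [P, H, F, C, B, D, E]
Visit P → queue [H, F, C, B, D, E]
Visit H → queue [F, C, B, D, E]
Visit F → queue [C, B, D, E]
Visit C; enqueue M → queue [B, D, E, M]
Visit B → queue [D, E, M]
Visit D; enqueue Q → queue [E, M, Q]
Visit E → queue [M, Q]
Visit M → queue [Q]
Visit Q → queue []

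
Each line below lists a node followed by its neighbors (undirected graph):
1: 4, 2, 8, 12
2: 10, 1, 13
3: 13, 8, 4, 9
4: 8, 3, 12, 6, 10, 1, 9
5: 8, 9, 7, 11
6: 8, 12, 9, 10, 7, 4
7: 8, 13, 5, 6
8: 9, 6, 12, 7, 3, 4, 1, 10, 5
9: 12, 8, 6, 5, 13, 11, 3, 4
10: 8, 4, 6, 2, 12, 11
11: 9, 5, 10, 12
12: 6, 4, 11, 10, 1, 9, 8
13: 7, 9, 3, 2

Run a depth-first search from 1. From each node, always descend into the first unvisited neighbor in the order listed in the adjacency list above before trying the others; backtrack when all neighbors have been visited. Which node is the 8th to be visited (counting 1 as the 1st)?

2

Visit 1
1 → 4
4 → 8
8 → 9
9 → 12
12 → 6
6 → 10
10 → 2
2 → 13
13 → 7
7 → 5
5 → 11
13 → 3

Visit order: 1, 4, 8, 9, 12, 6, 10, 2, 13, 7, 5, 11, 3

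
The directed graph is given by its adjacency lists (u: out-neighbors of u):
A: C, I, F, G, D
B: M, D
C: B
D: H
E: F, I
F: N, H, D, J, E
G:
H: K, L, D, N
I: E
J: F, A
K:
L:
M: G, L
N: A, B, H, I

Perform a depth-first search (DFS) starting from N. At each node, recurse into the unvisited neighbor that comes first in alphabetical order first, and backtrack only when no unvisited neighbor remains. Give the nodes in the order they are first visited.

N → A → C → B → D → H → K → L → M → G → F → E → I → J

Visit N
N → A
A → C
C → B
B → D
D → H
H → K
H → L
B → M
M → G
A → F
F → E
E → I
F → J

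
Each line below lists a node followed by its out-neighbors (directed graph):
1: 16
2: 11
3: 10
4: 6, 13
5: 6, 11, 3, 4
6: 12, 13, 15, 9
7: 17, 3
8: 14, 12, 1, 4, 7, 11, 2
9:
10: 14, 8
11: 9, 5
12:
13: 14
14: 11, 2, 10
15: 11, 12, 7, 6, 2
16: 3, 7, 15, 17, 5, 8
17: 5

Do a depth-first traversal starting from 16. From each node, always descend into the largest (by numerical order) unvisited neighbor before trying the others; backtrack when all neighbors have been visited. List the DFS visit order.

16 → 17 → 5 → 11 → 9 → 6 → 15 → 12 → 7 → 3 → 10 → 14 → 2 → 8 → 4 → 13 → 1

Visit 16
16 → 17
17 → 5
5 → 11
11 → 9
5 → 6
6 → 15
15 → 12
15 → 7
7 → 3
3 → 10
10 → 14
14 → 2
10 → 8
8 → 4
4 → 13
8 → 1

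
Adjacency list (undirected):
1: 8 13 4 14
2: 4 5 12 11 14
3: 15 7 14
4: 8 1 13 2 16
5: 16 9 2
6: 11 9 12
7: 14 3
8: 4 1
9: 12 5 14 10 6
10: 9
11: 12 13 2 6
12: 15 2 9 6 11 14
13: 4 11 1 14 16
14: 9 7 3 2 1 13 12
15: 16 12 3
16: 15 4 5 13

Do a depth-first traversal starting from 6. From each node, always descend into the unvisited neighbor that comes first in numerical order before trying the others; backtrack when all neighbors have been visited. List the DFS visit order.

Visit 6
6 → 9
9 → 5
5 → 2
2 → 4
4 → 1
1 → 8
1 → 13
13 → 11
11 → 12
12 → 14
14 → 3
3 → 7
3 → 15
15 → 16
9 → 10

6, 9, 5, 2, 4, 1, 8, 13, 11, 12, 14, 3, 7, 15, 16, 10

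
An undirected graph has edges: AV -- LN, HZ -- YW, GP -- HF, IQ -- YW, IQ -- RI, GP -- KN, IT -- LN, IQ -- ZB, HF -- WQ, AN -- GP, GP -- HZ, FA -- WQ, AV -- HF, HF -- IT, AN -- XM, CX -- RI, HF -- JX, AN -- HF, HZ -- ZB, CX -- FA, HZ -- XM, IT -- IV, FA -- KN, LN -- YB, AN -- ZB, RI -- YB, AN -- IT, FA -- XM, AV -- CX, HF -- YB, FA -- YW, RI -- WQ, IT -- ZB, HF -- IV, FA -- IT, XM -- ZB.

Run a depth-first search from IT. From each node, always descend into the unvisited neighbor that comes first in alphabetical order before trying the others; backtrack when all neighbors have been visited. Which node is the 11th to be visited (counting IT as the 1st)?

Visit IT
IT → AN
AN → GP
GP → HF
HF → AV
AV → CX
CX → FA
FA → KN
FA → WQ
WQ → RI
RI → IQ
IQ → YW
YW → HZ
HZ → XM
XM → ZB
RI → YB
YB → LN
HF → IV
HF → JX

Visit order: IT, AN, GP, HF, AV, CX, FA, KN, WQ, RI, IQ, YW, HZ, XM, ZB, YB, LN, IV, JX

IQ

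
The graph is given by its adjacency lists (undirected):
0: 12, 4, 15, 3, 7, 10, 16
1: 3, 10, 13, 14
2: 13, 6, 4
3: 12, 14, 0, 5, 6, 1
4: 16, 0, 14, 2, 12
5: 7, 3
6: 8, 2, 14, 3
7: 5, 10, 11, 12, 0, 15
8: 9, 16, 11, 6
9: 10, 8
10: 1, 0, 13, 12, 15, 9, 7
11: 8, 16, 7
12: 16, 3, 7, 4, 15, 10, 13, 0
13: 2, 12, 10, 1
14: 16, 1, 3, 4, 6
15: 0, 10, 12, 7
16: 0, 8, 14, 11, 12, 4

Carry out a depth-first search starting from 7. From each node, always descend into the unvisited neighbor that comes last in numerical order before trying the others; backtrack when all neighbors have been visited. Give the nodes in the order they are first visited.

Visit 7
7 → 15
15 → 12
12 → 16
16 → 14
14 → 6
6 → 8
8 → 11
8 → 9
9 → 10
10 → 13
13 → 2
2 → 4
4 → 0
0 → 3
3 → 5
3 → 1

7, 15, 12, 16, 14, 6, 8, 11, 9, 10, 13, 2, 4, 0, 3, 5, 1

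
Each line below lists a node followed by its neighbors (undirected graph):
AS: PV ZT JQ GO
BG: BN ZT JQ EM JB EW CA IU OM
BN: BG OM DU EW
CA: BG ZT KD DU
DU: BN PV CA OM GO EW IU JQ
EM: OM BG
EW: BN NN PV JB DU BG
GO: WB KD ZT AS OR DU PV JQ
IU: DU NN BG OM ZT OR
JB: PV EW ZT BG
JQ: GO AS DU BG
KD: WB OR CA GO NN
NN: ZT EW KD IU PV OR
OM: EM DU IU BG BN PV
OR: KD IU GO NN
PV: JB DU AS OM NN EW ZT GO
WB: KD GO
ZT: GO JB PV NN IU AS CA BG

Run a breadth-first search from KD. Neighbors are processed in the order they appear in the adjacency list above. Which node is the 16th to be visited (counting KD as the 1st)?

BN

Visit KD; enqueue WB, OR, CA, GO, NN → queue [WB, OR, CA, GO, NN]
Visit WB → queue [OR, CA, GO, NN]
Visit OR; enqueue IU → queue [CA, GO, NN, IU]
Visit CA; enqueue BG, ZT, DU → queue [GO, NN, IU, BG, ZT, DU]
Visit GO; enqueue AS, PV, JQ → queue [NN, IU, BG, ZT, DU, AS, PV, JQ]
Visit NN; enqueue EW → queue [IU, BG, ZT, DU, AS, PV, JQ, EW]
Visit IU; enqueue OM → queue [BG, ZT, DU, AS, PV, JQ, EW, OM]
Visit BG; enqueue BN, EM, JB → queue [ZT, DU, AS, PV, JQ, EW, OM, BN, EM, JB]
Visit ZT → queue [DU, AS, PV, JQ, EW, OM, BN, EM, JB]
Visit DU → queue [AS, PV, JQ, EW, OM, BN, EM, JB]
Visit AS → queue [PV, JQ, EW, OM, BN, EM, JB]
Visit PV → queue [JQ, EW, OM, BN, EM, JB]
Visit JQ → queue [EW, OM, BN, EM, JB]
Visit EW → queue [OM, BN, EM, JB]
Visit OM → queue [BN, EM, JB]
Visit BN → queue [EM, JB]
Visit EM → queue [JB]
Visit JB → queue []

Visit order: KD, WB, OR, CA, GO, NN, IU, BG, ZT, DU, AS, PV, JQ, EW, OM, BN, EM, JB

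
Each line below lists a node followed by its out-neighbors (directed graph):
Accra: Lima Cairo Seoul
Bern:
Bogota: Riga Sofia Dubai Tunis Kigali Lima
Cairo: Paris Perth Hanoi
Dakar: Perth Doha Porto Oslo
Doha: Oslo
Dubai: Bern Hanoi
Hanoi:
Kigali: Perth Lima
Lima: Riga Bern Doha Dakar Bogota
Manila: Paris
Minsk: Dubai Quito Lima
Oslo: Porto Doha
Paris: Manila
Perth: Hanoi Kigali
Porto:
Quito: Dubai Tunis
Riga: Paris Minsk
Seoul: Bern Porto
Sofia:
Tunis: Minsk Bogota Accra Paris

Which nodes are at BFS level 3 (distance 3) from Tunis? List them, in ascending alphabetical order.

Bern, Dakar, Doha, Hanoi, Perth, Porto

Level 0: Tunis
Level 1: Accra, Bogota, Minsk, Paris
Level 2: Cairo, Dubai, Kigali, Lima, Manila, Quito, Riga, Seoul, Sofia
Level 3: Bern, Dakar, Doha, Hanoi, Perth, Porto
Level 4: Oslo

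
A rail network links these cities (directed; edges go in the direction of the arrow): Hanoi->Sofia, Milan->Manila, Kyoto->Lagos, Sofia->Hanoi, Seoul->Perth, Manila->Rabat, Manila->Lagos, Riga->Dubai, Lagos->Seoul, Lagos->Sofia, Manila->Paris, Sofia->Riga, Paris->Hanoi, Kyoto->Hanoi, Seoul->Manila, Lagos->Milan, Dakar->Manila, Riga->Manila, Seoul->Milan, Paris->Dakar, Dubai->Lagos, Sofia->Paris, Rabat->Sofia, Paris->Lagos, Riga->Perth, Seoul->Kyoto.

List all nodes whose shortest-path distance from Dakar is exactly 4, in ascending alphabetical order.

Level 0: Dakar
Level 1: Manila
Level 2: Lagos, Paris, Rabat
Level 3: Hanoi, Milan, Seoul, Sofia
Level 4: Kyoto, Perth, Riga
Level 5: Dubai

Kyoto, Perth, Riga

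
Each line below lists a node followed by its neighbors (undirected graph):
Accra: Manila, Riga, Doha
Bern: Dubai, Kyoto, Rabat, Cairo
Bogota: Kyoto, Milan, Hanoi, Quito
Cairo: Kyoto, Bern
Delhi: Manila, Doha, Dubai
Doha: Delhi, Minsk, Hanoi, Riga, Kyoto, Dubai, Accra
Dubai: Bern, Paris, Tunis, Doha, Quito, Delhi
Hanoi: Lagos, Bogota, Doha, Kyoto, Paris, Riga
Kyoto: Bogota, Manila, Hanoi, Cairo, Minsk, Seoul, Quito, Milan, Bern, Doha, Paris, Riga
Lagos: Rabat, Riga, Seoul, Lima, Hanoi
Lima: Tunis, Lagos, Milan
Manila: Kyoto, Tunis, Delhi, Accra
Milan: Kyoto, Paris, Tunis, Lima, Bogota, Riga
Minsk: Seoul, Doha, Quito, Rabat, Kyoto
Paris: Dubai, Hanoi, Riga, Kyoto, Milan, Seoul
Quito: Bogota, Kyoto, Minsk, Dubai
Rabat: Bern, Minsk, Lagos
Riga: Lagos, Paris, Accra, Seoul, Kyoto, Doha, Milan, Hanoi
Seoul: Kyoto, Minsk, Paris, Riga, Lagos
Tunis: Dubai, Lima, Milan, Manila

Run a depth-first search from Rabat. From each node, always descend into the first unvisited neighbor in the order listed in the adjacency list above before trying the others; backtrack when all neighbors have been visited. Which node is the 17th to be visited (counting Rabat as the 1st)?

Visit Rabat
Rabat → Bern
Bern → Dubai
Dubai → Paris
Paris → Hanoi
Hanoi → Lagos
Lagos → Riga
Riga → Accra
Accra → Manila
Manila → Kyoto
Kyoto → Bogota
Bogota → Milan
Milan → Tunis
Tunis → Lima
Bogota → Quito
Quito → Minsk
Minsk → Seoul
Minsk → Doha
Doha → Delhi
Kyoto → Cairo

Visit order: Rabat, Bern, Dubai, Paris, Hanoi, Lagos, Riga, Accra, Manila, Kyoto, Bogota, Milan, Tunis, Lima, Quito, Minsk, Seoul, Doha, Delhi, Cairo

Seoul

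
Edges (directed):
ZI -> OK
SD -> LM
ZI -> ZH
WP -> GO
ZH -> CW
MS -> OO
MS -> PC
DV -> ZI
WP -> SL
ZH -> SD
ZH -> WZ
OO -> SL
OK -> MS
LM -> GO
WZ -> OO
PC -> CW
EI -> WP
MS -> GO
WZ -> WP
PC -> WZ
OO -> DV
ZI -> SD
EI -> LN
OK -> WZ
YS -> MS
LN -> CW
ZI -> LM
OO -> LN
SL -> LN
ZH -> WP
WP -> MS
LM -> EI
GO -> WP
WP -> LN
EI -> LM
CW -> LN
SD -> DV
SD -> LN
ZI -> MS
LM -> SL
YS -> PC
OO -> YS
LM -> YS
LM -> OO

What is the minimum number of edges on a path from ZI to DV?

Level 0: ZI
Level 1: LM, MS, OK, SD, ZH
Level 2: CW, DV, EI, GO, LN, OO, PC, SL, WP, WZ, YS
DV first appears at level 2.

2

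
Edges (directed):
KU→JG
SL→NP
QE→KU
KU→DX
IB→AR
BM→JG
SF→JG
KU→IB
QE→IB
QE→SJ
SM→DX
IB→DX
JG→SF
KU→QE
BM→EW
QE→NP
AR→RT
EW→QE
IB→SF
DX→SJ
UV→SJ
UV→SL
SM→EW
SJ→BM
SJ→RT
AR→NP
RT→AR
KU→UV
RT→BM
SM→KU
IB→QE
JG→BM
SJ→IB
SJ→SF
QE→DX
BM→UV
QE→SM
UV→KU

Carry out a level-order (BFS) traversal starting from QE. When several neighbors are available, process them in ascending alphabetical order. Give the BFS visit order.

Visit QE; enqueue DX, IB, KU, NP, SJ, SM → queue [DX, IB, KU, NP, SJ, SM]
Visit DX → queue [IB, KU, NP, SJ, SM]
Visit IB; enqueue AR, SF → queue [KU, NP, SJ, SM, AR, SF]
Visit KU; enqueue JG, UV → queue [NP, SJ, SM, AR, SF, JG, UV]
Visit NP → queue [SJ, SM, AR, SF, JG, UV]
Visit SJ; enqueue BM, RT → queue [SM, AR, SF, JG, UV, BM, RT]
Visit SM; enqueue EW → queue [AR, SF, JG, UV, BM, RT, EW]
Visit AR → queue [SF, JG, UV, BM, RT, EW]
Visit SF → queue [JG, UV, BM, RT, EW]
Visit JG → queue [UV, BM, RT, EW]
Visit UV; enqueue SL → queue [BM, RT, EW, SL]
Visit BM → queue [RT, EW, SL]
Visit RT → queue [EW, SL]
Visit EW → queue [SL]
Visit SL → queue []

QE, DX, IB, KU, NP, SJ, SM, AR, SF, JG, UV, BM, RT, EW, SL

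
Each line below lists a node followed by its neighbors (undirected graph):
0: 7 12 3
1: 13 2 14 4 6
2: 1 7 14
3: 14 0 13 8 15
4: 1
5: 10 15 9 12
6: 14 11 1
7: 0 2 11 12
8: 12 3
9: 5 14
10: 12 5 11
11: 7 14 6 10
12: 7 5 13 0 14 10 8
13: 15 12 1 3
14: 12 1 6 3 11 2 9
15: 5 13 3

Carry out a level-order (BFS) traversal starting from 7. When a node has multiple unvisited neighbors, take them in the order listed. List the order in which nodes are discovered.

Visit 7; enqueue 0, 2, 11, 12 → queue [0, 2, 11, 12]
Visit 0; enqueue 3 → queue [2, 11, 12, 3]
Visit 2; enqueue 1, 14 → queue [11, 12, 3, 1, 14]
Visit 11; enqueue 6, 10 → queue [12, 3, 1, 14, 6, 10]
Visit 12; enqueue 5, 13, 8 → queue [3, 1, 14, 6, 10, 5, 13, 8]
Visit 3; enqueue 15 → queue [1, 14, 6, 10, 5, 13, 8, 15]
Visit 1; enqueue 4 → queue [14, 6, 10, 5, 13, 8, 15, 4]
Visit 14; enqueue 9 → queue [6, 10, 5, 13, 8, 15, 4, 9]
Visit 6 → queue [10, 5, 13, 8, 15, 4, 9]
Visit 10 → queue [5, 13, 8, 15, 4, 9]
Visit 5 → queue [13, 8, 15, 4, 9]
Visit 13 → queue [8, 15, 4, 9]
Visit 8 → queue [15, 4, 9]
Visit 15 → queue [4, 9]
Visit 4 → queue [9]
Visit 9 → queue []

7, 0, 2, 11, 12, 3, 1, 14, 6, 10, 5, 13, 8, 15, 4, 9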